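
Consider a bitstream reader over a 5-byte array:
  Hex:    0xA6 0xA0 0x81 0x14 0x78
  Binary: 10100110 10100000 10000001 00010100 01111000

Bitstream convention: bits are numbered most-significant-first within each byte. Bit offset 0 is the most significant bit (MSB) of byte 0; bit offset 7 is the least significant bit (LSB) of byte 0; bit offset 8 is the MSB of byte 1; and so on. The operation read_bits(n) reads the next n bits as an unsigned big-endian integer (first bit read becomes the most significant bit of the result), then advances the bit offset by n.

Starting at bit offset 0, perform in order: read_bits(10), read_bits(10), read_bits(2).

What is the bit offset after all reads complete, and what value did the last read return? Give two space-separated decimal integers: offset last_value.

Read 1: bits[0:10] width=10 -> value=666 (bin 1010011010); offset now 10 = byte 1 bit 2; 30 bits remain
Read 2: bits[10:20] width=10 -> value=520 (bin 1000001000); offset now 20 = byte 2 bit 4; 20 bits remain
Read 3: bits[20:22] width=2 -> value=0 (bin 00); offset now 22 = byte 2 bit 6; 18 bits remain

Answer: 22 0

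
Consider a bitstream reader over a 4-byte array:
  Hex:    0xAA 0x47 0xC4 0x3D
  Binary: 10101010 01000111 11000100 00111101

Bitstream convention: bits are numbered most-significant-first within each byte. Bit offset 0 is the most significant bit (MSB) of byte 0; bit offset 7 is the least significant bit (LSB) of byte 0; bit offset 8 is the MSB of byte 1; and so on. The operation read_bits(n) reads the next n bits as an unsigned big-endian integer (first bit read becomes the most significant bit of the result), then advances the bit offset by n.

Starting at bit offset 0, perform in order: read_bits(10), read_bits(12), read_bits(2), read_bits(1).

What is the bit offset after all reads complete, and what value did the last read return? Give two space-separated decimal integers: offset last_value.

Answer: 25 0

Derivation:
Read 1: bits[0:10] width=10 -> value=681 (bin 1010101001); offset now 10 = byte 1 bit 2; 22 bits remain
Read 2: bits[10:22] width=12 -> value=497 (bin 000111110001); offset now 22 = byte 2 bit 6; 10 bits remain
Read 3: bits[22:24] width=2 -> value=0 (bin 00); offset now 24 = byte 3 bit 0; 8 bits remain
Read 4: bits[24:25] width=1 -> value=0 (bin 0); offset now 25 = byte 3 bit 1; 7 bits remain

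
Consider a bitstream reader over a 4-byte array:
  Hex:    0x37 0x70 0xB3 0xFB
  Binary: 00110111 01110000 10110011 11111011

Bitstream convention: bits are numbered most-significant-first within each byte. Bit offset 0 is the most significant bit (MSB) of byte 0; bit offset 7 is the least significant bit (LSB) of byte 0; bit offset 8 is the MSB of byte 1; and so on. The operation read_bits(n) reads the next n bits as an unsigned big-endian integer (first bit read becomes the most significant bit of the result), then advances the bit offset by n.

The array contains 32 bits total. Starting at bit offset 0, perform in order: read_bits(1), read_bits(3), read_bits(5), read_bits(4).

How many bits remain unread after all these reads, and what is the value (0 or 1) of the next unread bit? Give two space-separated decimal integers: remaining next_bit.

Read 1: bits[0:1] width=1 -> value=0 (bin 0); offset now 1 = byte 0 bit 1; 31 bits remain
Read 2: bits[1:4] width=3 -> value=3 (bin 011); offset now 4 = byte 0 bit 4; 28 bits remain
Read 3: bits[4:9] width=5 -> value=14 (bin 01110); offset now 9 = byte 1 bit 1; 23 bits remain
Read 4: bits[9:13] width=4 -> value=14 (bin 1110); offset now 13 = byte 1 bit 5; 19 bits remain

Answer: 19 0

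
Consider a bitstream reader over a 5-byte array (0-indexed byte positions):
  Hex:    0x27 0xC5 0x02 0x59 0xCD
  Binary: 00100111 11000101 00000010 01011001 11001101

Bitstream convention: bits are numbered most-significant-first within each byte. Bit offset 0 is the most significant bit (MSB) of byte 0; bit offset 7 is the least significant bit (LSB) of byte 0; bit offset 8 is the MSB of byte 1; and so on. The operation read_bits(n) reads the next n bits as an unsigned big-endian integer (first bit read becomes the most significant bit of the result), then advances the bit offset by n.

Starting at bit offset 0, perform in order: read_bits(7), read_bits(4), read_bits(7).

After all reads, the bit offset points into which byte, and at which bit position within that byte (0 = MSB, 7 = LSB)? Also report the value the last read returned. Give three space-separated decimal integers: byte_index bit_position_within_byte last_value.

Read 1: bits[0:7] width=7 -> value=19 (bin 0010011); offset now 7 = byte 0 bit 7; 33 bits remain
Read 2: bits[7:11] width=4 -> value=14 (bin 1110); offset now 11 = byte 1 bit 3; 29 bits remain
Read 3: bits[11:18] width=7 -> value=20 (bin 0010100); offset now 18 = byte 2 bit 2; 22 bits remain

Answer: 2 2 20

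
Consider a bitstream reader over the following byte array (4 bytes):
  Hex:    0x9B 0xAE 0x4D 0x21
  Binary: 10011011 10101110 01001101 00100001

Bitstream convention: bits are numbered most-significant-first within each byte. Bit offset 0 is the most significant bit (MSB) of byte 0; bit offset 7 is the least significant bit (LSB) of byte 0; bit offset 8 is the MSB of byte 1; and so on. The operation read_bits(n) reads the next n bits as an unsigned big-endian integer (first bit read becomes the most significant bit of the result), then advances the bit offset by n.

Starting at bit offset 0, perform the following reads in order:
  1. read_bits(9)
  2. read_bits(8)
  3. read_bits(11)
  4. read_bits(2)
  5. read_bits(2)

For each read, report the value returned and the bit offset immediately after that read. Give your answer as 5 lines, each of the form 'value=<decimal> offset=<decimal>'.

Answer: value=311 offset=9
value=92 offset=17
value=1234 offset=28
value=0 offset=30
value=1 offset=32

Derivation:
Read 1: bits[0:9] width=9 -> value=311 (bin 100110111); offset now 9 = byte 1 bit 1; 23 bits remain
Read 2: bits[9:17] width=8 -> value=92 (bin 01011100); offset now 17 = byte 2 bit 1; 15 bits remain
Read 3: bits[17:28] width=11 -> value=1234 (bin 10011010010); offset now 28 = byte 3 bit 4; 4 bits remain
Read 4: bits[28:30] width=2 -> value=0 (bin 00); offset now 30 = byte 3 bit 6; 2 bits remain
Read 5: bits[30:32] width=2 -> value=1 (bin 01); offset now 32 = byte 4 bit 0; 0 bits remain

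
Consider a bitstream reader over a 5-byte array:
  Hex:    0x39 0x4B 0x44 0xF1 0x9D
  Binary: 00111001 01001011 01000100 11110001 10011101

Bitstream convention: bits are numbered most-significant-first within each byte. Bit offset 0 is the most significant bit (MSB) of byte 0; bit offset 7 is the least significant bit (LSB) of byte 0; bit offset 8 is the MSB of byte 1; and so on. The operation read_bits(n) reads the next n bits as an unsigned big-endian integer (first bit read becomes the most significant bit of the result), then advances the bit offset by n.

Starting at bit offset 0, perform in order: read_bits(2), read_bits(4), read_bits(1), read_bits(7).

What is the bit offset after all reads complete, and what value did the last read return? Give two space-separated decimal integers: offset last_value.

Read 1: bits[0:2] width=2 -> value=0 (bin 00); offset now 2 = byte 0 bit 2; 38 bits remain
Read 2: bits[2:6] width=4 -> value=14 (bin 1110); offset now 6 = byte 0 bit 6; 34 bits remain
Read 3: bits[6:7] width=1 -> value=0 (bin 0); offset now 7 = byte 0 bit 7; 33 bits remain
Read 4: bits[7:14] width=7 -> value=82 (bin 1010010); offset now 14 = byte 1 bit 6; 26 bits remain

Answer: 14 82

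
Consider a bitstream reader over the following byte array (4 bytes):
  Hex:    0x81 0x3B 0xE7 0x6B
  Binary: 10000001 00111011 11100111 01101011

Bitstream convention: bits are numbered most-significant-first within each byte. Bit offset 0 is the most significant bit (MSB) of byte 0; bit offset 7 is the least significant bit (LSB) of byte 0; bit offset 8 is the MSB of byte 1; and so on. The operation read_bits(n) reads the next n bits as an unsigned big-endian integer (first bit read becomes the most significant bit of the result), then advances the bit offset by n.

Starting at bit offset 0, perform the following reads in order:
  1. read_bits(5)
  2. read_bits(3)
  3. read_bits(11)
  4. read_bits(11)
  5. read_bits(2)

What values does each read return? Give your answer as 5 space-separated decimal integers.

Read 1: bits[0:5] width=5 -> value=16 (bin 10000); offset now 5 = byte 0 bit 5; 27 bits remain
Read 2: bits[5:8] width=3 -> value=1 (bin 001); offset now 8 = byte 1 bit 0; 24 bits remain
Read 3: bits[8:19] width=11 -> value=479 (bin 00111011111); offset now 19 = byte 2 bit 3; 13 bits remain
Read 4: bits[19:30] width=11 -> value=474 (bin 00111011010); offset now 30 = byte 3 bit 6; 2 bits remain
Read 5: bits[30:32] width=2 -> value=3 (bin 11); offset now 32 = byte 4 bit 0; 0 bits remain

Answer: 16 1 479 474 3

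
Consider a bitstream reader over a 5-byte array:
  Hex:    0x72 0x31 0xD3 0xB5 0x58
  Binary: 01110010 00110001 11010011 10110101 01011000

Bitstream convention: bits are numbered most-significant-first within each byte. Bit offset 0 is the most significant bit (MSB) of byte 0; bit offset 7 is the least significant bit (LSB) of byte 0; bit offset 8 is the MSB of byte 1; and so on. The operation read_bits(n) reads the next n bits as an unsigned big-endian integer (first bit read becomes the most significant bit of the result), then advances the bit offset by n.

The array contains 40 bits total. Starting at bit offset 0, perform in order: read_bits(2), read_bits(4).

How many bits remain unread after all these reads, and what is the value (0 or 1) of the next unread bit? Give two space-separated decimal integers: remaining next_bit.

Read 1: bits[0:2] width=2 -> value=1 (bin 01); offset now 2 = byte 0 bit 2; 38 bits remain
Read 2: bits[2:6] width=4 -> value=12 (bin 1100); offset now 6 = byte 0 bit 6; 34 bits remain

Answer: 34 1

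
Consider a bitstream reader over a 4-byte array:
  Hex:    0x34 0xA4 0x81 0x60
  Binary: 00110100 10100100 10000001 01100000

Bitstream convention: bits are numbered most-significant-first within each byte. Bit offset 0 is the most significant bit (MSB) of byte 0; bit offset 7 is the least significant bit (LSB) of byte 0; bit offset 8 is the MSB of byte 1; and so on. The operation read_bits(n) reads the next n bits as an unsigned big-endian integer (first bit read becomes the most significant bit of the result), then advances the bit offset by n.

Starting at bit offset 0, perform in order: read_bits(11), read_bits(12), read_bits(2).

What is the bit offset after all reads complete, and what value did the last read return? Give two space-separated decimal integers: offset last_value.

Read 1: bits[0:11] width=11 -> value=421 (bin 00110100101); offset now 11 = byte 1 bit 3; 21 bits remain
Read 2: bits[11:23] width=12 -> value=576 (bin 001001000000); offset now 23 = byte 2 bit 7; 9 bits remain
Read 3: bits[23:25] width=2 -> value=2 (bin 10); offset now 25 = byte 3 bit 1; 7 bits remain

Answer: 25 2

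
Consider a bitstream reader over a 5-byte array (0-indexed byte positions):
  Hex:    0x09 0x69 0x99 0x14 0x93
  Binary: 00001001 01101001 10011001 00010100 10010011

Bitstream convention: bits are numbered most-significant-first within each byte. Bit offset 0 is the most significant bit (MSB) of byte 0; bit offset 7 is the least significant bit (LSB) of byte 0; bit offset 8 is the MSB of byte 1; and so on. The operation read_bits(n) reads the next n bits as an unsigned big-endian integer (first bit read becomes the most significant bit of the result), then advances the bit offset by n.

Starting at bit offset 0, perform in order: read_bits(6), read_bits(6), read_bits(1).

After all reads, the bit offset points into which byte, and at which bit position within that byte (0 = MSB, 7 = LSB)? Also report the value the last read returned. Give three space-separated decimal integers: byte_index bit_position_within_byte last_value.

Answer: 1 5 1

Derivation:
Read 1: bits[0:6] width=6 -> value=2 (bin 000010); offset now 6 = byte 0 bit 6; 34 bits remain
Read 2: bits[6:12] width=6 -> value=22 (bin 010110); offset now 12 = byte 1 bit 4; 28 bits remain
Read 3: bits[12:13] width=1 -> value=1 (bin 1); offset now 13 = byte 1 bit 5; 27 bits remain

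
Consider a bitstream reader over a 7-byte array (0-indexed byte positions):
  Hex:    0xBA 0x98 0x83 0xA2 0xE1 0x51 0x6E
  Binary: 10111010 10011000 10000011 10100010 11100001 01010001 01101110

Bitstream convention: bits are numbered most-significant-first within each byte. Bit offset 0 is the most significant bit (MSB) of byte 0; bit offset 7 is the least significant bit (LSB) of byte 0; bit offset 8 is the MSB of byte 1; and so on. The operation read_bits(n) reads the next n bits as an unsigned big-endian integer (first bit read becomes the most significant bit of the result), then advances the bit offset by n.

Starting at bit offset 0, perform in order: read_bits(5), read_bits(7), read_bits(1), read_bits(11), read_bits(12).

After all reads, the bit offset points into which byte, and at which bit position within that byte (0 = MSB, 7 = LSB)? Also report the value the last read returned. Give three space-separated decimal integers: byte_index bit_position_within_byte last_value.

Read 1: bits[0:5] width=5 -> value=23 (bin 10111); offset now 5 = byte 0 bit 5; 51 bits remain
Read 2: bits[5:12] width=7 -> value=41 (bin 0101001); offset now 12 = byte 1 bit 4; 44 bits remain
Read 3: bits[12:13] width=1 -> value=1 (bin 1); offset now 13 = byte 1 bit 5; 43 bits remain
Read 4: bits[13:24] width=11 -> value=131 (bin 00010000011); offset now 24 = byte 3 bit 0; 32 bits remain
Read 5: bits[24:36] width=12 -> value=2606 (bin 101000101110); offset now 36 = byte 4 bit 4; 20 bits remain

Answer: 4 4 2606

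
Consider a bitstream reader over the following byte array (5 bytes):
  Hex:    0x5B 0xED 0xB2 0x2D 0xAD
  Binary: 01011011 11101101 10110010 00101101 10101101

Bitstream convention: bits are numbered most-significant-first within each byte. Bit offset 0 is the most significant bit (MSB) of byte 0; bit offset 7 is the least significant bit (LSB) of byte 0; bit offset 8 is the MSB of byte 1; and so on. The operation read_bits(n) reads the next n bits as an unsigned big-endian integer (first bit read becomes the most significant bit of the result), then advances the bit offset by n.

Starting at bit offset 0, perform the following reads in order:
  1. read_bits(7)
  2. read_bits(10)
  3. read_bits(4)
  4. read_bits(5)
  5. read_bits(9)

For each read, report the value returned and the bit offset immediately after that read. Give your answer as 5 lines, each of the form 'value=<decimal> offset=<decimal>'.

Answer: value=45 offset=7
value=987 offset=17
value=6 offset=21
value=8 offset=26
value=365 offset=35

Derivation:
Read 1: bits[0:7] width=7 -> value=45 (bin 0101101); offset now 7 = byte 0 bit 7; 33 bits remain
Read 2: bits[7:17] width=10 -> value=987 (bin 1111011011); offset now 17 = byte 2 bit 1; 23 bits remain
Read 3: bits[17:21] width=4 -> value=6 (bin 0110); offset now 21 = byte 2 bit 5; 19 bits remain
Read 4: bits[21:26] width=5 -> value=8 (bin 01000); offset now 26 = byte 3 bit 2; 14 bits remain
Read 5: bits[26:35] width=9 -> value=365 (bin 101101101); offset now 35 = byte 4 bit 3; 5 bits remain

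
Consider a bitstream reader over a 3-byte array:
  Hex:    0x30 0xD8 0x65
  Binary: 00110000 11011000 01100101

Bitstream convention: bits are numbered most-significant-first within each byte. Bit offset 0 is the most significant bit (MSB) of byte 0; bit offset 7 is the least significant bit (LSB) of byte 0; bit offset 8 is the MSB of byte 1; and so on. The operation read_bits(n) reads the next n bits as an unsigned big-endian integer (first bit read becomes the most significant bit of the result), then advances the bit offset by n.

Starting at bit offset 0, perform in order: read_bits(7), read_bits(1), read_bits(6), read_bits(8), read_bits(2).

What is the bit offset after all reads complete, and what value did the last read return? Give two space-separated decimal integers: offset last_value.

Answer: 24 1

Derivation:
Read 1: bits[0:7] width=7 -> value=24 (bin 0011000); offset now 7 = byte 0 bit 7; 17 bits remain
Read 2: bits[7:8] width=1 -> value=0 (bin 0); offset now 8 = byte 1 bit 0; 16 bits remain
Read 3: bits[8:14] width=6 -> value=54 (bin 110110); offset now 14 = byte 1 bit 6; 10 bits remain
Read 4: bits[14:22] width=8 -> value=25 (bin 00011001); offset now 22 = byte 2 bit 6; 2 bits remain
Read 5: bits[22:24] width=2 -> value=1 (bin 01); offset now 24 = byte 3 bit 0; 0 bits remain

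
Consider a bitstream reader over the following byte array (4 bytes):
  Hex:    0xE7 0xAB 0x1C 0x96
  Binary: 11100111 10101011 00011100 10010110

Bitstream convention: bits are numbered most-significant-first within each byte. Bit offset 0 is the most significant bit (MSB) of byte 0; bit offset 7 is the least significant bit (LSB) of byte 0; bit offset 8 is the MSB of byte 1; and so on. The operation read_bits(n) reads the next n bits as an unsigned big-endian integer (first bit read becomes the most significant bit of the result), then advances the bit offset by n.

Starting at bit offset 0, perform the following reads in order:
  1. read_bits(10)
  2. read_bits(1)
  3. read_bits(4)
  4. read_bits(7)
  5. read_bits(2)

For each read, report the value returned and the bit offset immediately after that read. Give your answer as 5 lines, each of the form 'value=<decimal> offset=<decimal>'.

Read 1: bits[0:10] width=10 -> value=926 (bin 1110011110); offset now 10 = byte 1 bit 2; 22 bits remain
Read 2: bits[10:11] width=1 -> value=1 (bin 1); offset now 11 = byte 1 bit 3; 21 bits remain
Read 3: bits[11:15] width=4 -> value=5 (bin 0101); offset now 15 = byte 1 bit 7; 17 bits remain
Read 4: bits[15:22] width=7 -> value=71 (bin 1000111); offset now 22 = byte 2 bit 6; 10 bits remain
Read 5: bits[22:24] width=2 -> value=0 (bin 00); offset now 24 = byte 3 bit 0; 8 bits remain

Answer: value=926 offset=10
value=1 offset=11
value=5 offset=15
value=71 offset=22
value=0 offset=24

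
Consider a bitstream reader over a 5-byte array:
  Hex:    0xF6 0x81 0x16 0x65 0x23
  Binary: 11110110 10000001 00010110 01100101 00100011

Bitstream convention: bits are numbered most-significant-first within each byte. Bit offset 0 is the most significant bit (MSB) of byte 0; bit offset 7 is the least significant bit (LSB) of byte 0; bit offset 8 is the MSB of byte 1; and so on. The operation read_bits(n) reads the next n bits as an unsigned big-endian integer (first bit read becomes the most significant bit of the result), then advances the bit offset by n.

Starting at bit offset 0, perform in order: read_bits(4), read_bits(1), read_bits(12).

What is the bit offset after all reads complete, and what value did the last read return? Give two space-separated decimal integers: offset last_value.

Read 1: bits[0:4] width=4 -> value=15 (bin 1111); offset now 4 = byte 0 bit 4; 36 bits remain
Read 2: bits[4:5] width=1 -> value=0 (bin 0); offset now 5 = byte 0 bit 5; 35 bits remain
Read 3: bits[5:17] width=12 -> value=3330 (bin 110100000010); offset now 17 = byte 2 bit 1; 23 bits remain

Answer: 17 3330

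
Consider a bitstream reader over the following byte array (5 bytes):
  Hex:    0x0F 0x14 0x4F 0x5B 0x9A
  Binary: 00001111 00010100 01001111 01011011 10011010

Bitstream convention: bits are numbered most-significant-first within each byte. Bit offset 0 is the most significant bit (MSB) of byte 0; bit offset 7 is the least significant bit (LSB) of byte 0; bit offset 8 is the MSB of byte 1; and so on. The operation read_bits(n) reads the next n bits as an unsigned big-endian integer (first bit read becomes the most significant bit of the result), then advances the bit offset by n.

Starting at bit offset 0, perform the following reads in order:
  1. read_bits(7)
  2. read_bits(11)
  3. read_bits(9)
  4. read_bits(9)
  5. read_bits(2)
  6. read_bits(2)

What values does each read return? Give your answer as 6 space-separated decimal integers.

Read 1: bits[0:7] width=7 -> value=7 (bin 0000111); offset now 7 = byte 0 bit 7; 33 bits remain
Read 2: bits[7:18] width=11 -> value=1105 (bin 10001010001); offset now 18 = byte 2 bit 2; 22 bits remain
Read 3: bits[18:27] width=9 -> value=122 (bin 001111010); offset now 27 = byte 3 bit 3; 13 bits remain
Read 4: bits[27:36] width=9 -> value=441 (bin 110111001); offset now 36 = byte 4 bit 4; 4 bits remain
Read 5: bits[36:38] width=2 -> value=2 (bin 10); offset now 38 = byte 4 bit 6; 2 bits remain
Read 6: bits[38:40] width=2 -> value=2 (bin 10); offset now 40 = byte 5 bit 0; 0 bits remain

Answer: 7 1105 122 441 2 2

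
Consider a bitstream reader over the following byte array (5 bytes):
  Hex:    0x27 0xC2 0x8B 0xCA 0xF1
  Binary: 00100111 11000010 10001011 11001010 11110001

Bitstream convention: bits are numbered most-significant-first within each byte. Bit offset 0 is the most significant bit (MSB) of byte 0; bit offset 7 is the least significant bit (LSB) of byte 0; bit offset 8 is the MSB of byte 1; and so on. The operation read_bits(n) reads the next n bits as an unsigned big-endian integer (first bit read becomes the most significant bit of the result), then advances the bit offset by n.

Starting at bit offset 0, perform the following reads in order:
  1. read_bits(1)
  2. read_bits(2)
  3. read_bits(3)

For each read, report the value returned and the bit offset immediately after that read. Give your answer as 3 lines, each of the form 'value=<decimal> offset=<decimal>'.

Read 1: bits[0:1] width=1 -> value=0 (bin 0); offset now 1 = byte 0 bit 1; 39 bits remain
Read 2: bits[1:3] width=2 -> value=1 (bin 01); offset now 3 = byte 0 bit 3; 37 bits remain
Read 3: bits[3:6] width=3 -> value=1 (bin 001); offset now 6 = byte 0 bit 6; 34 bits remain

Answer: value=0 offset=1
value=1 offset=3
value=1 offset=6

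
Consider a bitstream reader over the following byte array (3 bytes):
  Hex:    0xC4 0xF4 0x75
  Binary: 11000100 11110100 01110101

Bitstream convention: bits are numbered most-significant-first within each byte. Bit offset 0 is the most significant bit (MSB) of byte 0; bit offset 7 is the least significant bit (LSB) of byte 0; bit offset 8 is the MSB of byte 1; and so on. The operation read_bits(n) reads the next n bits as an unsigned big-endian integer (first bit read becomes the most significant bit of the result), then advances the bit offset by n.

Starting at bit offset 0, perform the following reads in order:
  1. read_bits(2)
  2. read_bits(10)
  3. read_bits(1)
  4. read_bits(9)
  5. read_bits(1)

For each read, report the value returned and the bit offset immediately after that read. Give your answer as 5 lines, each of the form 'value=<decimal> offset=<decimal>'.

Answer: value=3 offset=2
value=79 offset=12
value=0 offset=13
value=285 offset=22
value=0 offset=23

Derivation:
Read 1: bits[0:2] width=2 -> value=3 (bin 11); offset now 2 = byte 0 bit 2; 22 bits remain
Read 2: bits[2:12] width=10 -> value=79 (bin 0001001111); offset now 12 = byte 1 bit 4; 12 bits remain
Read 3: bits[12:13] width=1 -> value=0 (bin 0); offset now 13 = byte 1 bit 5; 11 bits remain
Read 4: bits[13:22] width=9 -> value=285 (bin 100011101); offset now 22 = byte 2 bit 6; 2 bits remain
Read 5: bits[22:23] width=1 -> value=0 (bin 0); offset now 23 = byte 2 bit 7; 1 bits remain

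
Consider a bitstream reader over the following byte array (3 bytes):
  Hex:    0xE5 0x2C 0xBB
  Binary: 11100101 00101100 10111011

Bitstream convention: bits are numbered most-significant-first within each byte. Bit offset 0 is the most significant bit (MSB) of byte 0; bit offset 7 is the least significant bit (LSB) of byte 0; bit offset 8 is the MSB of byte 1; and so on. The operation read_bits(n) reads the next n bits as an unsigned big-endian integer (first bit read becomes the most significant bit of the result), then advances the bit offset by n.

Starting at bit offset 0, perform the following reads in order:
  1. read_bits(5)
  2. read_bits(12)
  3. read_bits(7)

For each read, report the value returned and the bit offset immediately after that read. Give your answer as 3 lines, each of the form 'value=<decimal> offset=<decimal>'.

Read 1: bits[0:5] width=5 -> value=28 (bin 11100); offset now 5 = byte 0 bit 5; 19 bits remain
Read 2: bits[5:17] width=12 -> value=2649 (bin 101001011001); offset now 17 = byte 2 bit 1; 7 bits remain
Read 3: bits[17:24] width=7 -> value=59 (bin 0111011); offset now 24 = byte 3 bit 0; 0 bits remain

Answer: value=28 offset=5
value=2649 offset=17
value=59 offset=24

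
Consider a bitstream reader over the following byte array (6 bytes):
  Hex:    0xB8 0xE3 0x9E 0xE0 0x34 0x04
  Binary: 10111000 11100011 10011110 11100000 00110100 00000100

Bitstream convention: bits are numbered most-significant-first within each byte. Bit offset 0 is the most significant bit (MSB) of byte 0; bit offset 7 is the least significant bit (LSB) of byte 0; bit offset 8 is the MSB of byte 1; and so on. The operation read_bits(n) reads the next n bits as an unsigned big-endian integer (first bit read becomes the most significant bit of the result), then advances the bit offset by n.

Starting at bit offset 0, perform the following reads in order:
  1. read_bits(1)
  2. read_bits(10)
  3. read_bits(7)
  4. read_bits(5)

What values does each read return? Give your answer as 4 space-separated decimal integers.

Read 1: bits[0:1] width=1 -> value=1 (bin 1); offset now 1 = byte 0 bit 1; 47 bits remain
Read 2: bits[1:11] width=10 -> value=455 (bin 0111000111); offset now 11 = byte 1 bit 3; 37 bits remain
Read 3: bits[11:18] width=7 -> value=14 (bin 0001110); offset now 18 = byte 2 bit 2; 30 bits remain
Read 4: bits[18:23] width=5 -> value=15 (bin 01111); offset now 23 = byte 2 bit 7; 25 bits remain

Answer: 1 455 14 15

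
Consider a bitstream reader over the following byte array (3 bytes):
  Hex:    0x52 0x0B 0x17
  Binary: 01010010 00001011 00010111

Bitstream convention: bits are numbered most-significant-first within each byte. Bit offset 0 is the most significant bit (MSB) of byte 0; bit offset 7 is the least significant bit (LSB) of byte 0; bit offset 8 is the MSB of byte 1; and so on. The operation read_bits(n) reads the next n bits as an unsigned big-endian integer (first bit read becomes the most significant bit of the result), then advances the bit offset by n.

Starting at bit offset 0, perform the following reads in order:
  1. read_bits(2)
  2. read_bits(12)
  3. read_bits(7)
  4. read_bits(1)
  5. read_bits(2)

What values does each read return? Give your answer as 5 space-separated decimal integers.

Read 1: bits[0:2] width=2 -> value=1 (bin 01); offset now 2 = byte 0 bit 2; 22 bits remain
Read 2: bits[2:14] width=12 -> value=1154 (bin 010010000010); offset now 14 = byte 1 bit 6; 10 bits remain
Read 3: bits[14:21] width=7 -> value=98 (bin 1100010); offset now 21 = byte 2 bit 5; 3 bits remain
Read 4: bits[21:22] width=1 -> value=1 (bin 1); offset now 22 = byte 2 bit 6; 2 bits remain
Read 5: bits[22:24] width=2 -> value=3 (bin 11); offset now 24 = byte 3 bit 0; 0 bits remain

Answer: 1 1154 98 1 3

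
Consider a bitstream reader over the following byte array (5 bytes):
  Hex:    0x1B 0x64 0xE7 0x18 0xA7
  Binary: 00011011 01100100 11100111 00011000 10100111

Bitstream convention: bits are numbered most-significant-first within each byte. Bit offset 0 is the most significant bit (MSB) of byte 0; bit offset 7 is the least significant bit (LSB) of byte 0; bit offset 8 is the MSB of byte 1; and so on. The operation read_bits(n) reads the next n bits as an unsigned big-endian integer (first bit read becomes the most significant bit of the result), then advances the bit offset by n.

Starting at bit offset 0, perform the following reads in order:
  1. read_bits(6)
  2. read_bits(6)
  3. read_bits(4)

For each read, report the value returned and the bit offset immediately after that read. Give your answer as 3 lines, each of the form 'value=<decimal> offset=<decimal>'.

Read 1: bits[0:6] width=6 -> value=6 (bin 000110); offset now 6 = byte 0 bit 6; 34 bits remain
Read 2: bits[6:12] width=6 -> value=54 (bin 110110); offset now 12 = byte 1 bit 4; 28 bits remain
Read 3: bits[12:16] width=4 -> value=4 (bin 0100); offset now 16 = byte 2 bit 0; 24 bits remain

Answer: value=6 offset=6
value=54 offset=12
value=4 offset=16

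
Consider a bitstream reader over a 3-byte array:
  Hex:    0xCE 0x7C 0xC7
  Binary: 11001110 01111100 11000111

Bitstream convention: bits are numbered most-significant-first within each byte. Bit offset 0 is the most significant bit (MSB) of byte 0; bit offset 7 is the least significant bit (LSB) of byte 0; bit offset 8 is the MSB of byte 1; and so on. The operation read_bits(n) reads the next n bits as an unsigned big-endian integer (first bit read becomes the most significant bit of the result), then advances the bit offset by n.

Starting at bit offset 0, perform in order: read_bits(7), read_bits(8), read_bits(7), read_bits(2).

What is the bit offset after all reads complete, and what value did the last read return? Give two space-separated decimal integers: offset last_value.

Read 1: bits[0:7] width=7 -> value=103 (bin 1100111); offset now 7 = byte 0 bit 7; 17 bits remain
Read 2: bits[7:15] width=8 -> value=62 (bin 00111110); offset now 15 = byte 1 bit 7; 9 bits remain
Read 3: bits[15:22] width=7 -> value=49 (bin 0110001); offset now 22 = byte 2 bit 6; 2 bits remain
Read 4: bits[22:24] width=2 -> value=3 (bin 11); offset now 24 = byte 3 bit 0; 0 bits remain

Answer: 24 3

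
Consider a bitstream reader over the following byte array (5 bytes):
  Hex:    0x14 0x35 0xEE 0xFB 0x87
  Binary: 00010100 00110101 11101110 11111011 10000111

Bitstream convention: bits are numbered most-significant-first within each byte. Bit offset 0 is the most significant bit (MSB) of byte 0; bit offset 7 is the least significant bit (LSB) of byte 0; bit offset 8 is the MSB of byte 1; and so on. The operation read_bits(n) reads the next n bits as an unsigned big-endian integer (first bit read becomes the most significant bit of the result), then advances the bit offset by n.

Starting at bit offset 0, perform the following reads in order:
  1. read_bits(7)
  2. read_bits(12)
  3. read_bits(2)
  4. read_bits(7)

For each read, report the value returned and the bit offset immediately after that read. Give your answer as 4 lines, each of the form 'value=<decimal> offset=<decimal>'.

Answer: value=10 offset=7
value=431 offset=19
value=1 offset=21
value=111 offset=28

Derivation:
Read 1: bits[0:7] width=7 -> value=10 (bin 0001010); offset now 7 = byte 0 bit 7; 33 bits remain
Read 2: bits[7:19] width=12 -> value=431 (bin 000110101111); offset now 19 = byte 2 bit 3; 21 bits remain
Read 3: bits[19:21] width=2 -> value=1 (bin 01); offset now 21 = byte 2 bit 5; 19 bits remain
Read 4: bits[21:28] width=7 -> value=111 (bin 1101111); offset now 28 = byte 3 bit 4; 12 bits remain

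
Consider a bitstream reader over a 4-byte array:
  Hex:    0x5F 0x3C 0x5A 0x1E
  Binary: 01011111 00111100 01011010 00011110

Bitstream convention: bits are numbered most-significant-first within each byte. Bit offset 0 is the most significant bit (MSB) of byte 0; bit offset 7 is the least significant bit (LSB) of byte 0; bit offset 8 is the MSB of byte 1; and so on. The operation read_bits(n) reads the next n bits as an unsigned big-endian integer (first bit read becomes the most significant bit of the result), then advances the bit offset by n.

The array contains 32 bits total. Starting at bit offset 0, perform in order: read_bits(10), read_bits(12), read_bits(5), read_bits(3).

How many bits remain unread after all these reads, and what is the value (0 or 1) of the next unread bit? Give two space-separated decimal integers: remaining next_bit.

Read 1: bits[0:10] width=10 -> value=380 (bin 0101111100); offset now 10 = byte 1 bit 2; 22 bits remain
Read 2: bits[10:22] width=12 -> value=3862 (bin 111100010110); offset now 22 = byte 2 bit 6; 10 bits remain
Read 3: bits[22:27] width=5 -> value=16 (bin 10000); offset now 27 = byte 3 bit 3; 5 bits remain
Read 4: bits[27:30] width=3 -> value=7 (bin 111); offset now 30 = byte 3 bit 6; 2 bits remain

Answer: 2 1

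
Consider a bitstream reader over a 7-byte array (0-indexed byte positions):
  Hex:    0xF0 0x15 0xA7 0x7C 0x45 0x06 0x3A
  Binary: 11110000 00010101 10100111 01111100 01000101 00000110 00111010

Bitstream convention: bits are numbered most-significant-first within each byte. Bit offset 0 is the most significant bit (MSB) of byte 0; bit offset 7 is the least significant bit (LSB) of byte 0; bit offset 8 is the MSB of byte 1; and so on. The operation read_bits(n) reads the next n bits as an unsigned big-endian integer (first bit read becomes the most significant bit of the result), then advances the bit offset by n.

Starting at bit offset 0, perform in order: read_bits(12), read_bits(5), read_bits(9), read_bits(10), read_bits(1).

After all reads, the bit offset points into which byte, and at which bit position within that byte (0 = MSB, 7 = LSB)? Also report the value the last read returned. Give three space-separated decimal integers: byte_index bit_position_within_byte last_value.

Read 1: bits[0:12] width=12 -> value=3841 (bin 111100000001); offset now 12 = byte 1 bit 4; 44 bits remain
Read 2: bits[12:17] width=5 -> value=11 (bin 01011); offset now 17 = byte 2 bit 1; 39 bits remain
Read 3: bits[17:26] width=9 -> value=157 (bin 010011101); offset now 26 = byte 3 bit 2; 30 bits remain
Read 4: bits[26:36] width=10 -> value=964 (bin 1111000100); offset now 36 = byte 4 bit 4; 20 bits remain
Read 5: bits[36:37] width=1 -> value=0 (bin 0); offset now 37 = byte 4 bit 5; 19 bits remain

Answer: 4 5 0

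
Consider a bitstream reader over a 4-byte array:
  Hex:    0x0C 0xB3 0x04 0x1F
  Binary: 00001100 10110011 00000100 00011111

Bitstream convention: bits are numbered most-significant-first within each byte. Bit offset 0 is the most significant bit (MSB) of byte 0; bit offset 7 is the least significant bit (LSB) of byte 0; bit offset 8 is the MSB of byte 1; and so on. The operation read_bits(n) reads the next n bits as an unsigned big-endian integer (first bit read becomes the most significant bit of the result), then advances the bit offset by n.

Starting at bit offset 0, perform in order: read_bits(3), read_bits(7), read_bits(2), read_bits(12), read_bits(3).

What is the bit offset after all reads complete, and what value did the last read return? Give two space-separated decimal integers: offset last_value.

Answer: 27 0

Derivation:
Read 1: bits[0:3] width=3 -> value=0 (bin 000); offset now 3 = byte 0 bit 3; 29 bits remain
Read 2: bits[3:10] width=7 -> value=50 (bin 0110010); offset now 10 = byte 1 bit 2; 22 bits remain
Read 3: bits[10:12] width=2 -> value=3 (bin 11); offset now 12 = byte 1 bit 4; 20 bits remain
Read 4: bits[12:24] width=12 -> value=772 (bin 001100000100); offset now 24 = byte 3 bit 0; 8 bits remain
Read 5: bits[24:27] width=3 -> value=0 (bin 000); offset now 27 = byte 3 bit 3; 5 bits remain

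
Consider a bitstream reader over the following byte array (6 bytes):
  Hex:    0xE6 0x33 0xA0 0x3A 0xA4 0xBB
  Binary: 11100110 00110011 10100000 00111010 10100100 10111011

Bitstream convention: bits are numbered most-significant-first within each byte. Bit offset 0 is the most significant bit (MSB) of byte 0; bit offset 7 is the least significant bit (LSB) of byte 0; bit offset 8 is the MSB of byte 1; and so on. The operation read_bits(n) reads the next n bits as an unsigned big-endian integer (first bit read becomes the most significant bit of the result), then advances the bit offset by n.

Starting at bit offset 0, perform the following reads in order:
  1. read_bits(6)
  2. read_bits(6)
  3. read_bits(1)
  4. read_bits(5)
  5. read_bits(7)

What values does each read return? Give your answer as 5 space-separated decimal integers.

Read 1: bits[0:6] width=6 -> value=57 (bin 111001); offset now 6 = byte 0 bit 6; 42 bits remain
Read 2: bits[6:12] width=6 -> value=35 (bin 100011); offset now 12 = byte 1 bit 4; 36 bits remain
Read 3: bits[12:13] width=1 -> value=0 (bin 0); offset now 13 = byte 1 bit 5; 35 bits remain
Read 4: bits[13:18] width=5 -> value=14 (bin 01110); offset now 18 = byte 2 bit 2; 30 bits remain
Read 5: bits[18:25] width=7 -> value=64 (bin 1000000); offset now 25 = byte 3 bit 1; 23 bits remain

Answer: 57 35 0 14 64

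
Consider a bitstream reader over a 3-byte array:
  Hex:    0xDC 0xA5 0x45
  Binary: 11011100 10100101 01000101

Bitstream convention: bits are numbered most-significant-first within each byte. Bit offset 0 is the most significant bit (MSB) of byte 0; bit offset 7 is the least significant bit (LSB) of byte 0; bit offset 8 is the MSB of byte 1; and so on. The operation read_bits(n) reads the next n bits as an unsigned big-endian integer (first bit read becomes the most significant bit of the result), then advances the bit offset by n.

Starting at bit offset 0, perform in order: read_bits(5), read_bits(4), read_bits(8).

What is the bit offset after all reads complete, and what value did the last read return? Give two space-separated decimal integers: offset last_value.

Answer: 17 74

Derivation:
Read 1: bits[0:5] width=5 -> value=27 (bin 11011); offset now 5 = byte 0 bit 5; 19 bits remain
Read 2: bits[5:9] width=4 -> value=9 (bin 1001); offset now 9 = byte 1 bit 1; 15 bits remain
Read 3: bits[9:17] width=8 -> value=74 (bin 01001010); offset now 17 = byte 2 bit 1; 7 bits remain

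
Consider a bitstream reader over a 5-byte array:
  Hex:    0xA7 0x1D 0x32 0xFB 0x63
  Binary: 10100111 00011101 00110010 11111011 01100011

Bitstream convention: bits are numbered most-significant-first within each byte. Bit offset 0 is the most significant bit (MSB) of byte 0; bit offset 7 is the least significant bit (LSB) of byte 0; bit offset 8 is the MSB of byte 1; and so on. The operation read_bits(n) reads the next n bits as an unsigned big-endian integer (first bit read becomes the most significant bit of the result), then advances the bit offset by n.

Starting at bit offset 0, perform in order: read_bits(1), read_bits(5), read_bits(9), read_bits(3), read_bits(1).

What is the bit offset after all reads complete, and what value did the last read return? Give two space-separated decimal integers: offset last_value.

Answer: 19 1

Derivation:
Read 1: bits[0:1] width=1 -> value=1 (bin 1); offset now 1 = byte 0 bit 1; 39 bits remain
Read 2: bits[1:6] width=5 -> value=9 (bin 01001); offset now 6 = byte 0 bit 6; 34 bits remain
Read 3: bits[6:15] width=9 -> value=398 (bin 110001110); offset now 15 = byte 1 bit 7; 25 bits remain
Read 4: bits[15:18] width=3 -> value=4 (bin 100); offset now 18 = byte 2 bit 2; 22 bits remain
Read 5: bits[18:19] width=1 -> value=1 (bin 1); offset now 19 = byte 2 bit 3; 21 bits remain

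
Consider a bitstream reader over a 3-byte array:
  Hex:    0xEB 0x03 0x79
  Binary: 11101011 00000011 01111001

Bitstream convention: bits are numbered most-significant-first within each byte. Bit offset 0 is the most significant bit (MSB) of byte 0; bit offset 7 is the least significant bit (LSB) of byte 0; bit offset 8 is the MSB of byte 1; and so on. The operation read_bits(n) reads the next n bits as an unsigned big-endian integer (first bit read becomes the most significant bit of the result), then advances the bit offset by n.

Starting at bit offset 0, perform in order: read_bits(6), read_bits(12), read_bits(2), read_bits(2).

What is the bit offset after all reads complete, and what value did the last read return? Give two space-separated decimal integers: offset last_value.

Answer: 22 2

Derivation:
Read 1: bits[0:6] width=6 -> value=58 (bin 111010); offset now 6 = byte 0 bit 6; 18 bits remain
Read 2: bits[6:18] width=12 -> value=3085 (bin 110000001101); offset now 18 = byte 2 bit 2; 6 bits remain
Read 3: bits[18:20] width=2 -> value=3 (bin 11); offset now 20 = byte 2 bit 4; 4 bits remain
Read 4: bits[20:22] width=2 -> value=2 (bin 10); offset now 22 = byte 2 bit 6; 2 bits remain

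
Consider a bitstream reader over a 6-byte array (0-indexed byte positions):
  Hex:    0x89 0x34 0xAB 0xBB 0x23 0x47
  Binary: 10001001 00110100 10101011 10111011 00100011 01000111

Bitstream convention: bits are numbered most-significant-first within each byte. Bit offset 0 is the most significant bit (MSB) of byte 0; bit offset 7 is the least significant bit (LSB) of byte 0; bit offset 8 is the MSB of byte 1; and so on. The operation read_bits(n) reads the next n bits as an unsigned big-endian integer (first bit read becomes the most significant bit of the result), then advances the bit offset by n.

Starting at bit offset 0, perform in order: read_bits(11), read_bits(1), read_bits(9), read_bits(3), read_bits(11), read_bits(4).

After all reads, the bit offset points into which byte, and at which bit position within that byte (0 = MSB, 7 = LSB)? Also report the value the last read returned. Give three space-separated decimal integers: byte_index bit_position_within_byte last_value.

Read 1: bits[0:11] width=11 -> value=1097 (bin 10001001001); offset now 11 = byte 1 bit 3; 37 bits remain
Read 2: bits[11:12] width=1 -> value=1 (bin 1); offset now 12 = byte 1 bit 4; 36 bits remain
Read 3: bits[12:21] width=9 -> value=149 (bin 010010101); offset now 21 = byte 2 bit 5; 27 bits remain
Read 4: bits[21:24] width=3 -> value=3 (bin 011); offset now 24 = byte 3 bit 0; 24 bits remain
Read 5: bits[24:35] width=11 -> value=1497 (bin 10111011001); offset now 35 = byte 4 bit 3; 13 bits remain
Read 6: bits[35:39] width=4 -> value=1 (bin 0001); offset now 39 = byte 4 bit 7; 9 bits remain

Answer: 4 7 1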